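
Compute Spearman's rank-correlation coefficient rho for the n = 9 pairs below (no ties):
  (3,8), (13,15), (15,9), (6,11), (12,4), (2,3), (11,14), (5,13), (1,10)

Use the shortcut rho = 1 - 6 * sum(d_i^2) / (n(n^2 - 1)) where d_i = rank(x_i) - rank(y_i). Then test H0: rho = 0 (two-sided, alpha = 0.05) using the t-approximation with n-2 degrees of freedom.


Step 1: Rank x and y separately (midranks; no ties here).
rank(x): 3->3, 13->8, 15->9, 6->5, 12->7, 2->2, 11->6, 5->4, 1->1
rank(y): 8->3, 15->9, 9->4, 11->6, 4->2, 3->1, 14->8, 13->7, 10->5
Step 2: d_i = R_x(i) - R_y(i); compute d_i^2.
  (3-3)^2=0, (8-9)^2=1, (9-4)^2=25, (5-6)^2=1, (7-2)^2=25, (2-1)^2=1, (6-8)^2=4, (4-7)^2=9, (1-5)^2=16
sum(d^2) = 82.
Step 3: rho = 1 - 6*82 / (9*(9^2 - 1)) = 1 - 492/720 = 0.316667.
Step 4: Under H0, t = rho * sqrt((n-2)/(1-rho^2)) = 0.8833 ~ t(7).
Step 5: Two-sided p-value from the t-distribution with 7 df = 0.406397.
Step 6: alpha = 0.05. fail to reject H0.

rho = 0.3167, p = 0.406397, fail to reject H0 at alpha = 0.05.


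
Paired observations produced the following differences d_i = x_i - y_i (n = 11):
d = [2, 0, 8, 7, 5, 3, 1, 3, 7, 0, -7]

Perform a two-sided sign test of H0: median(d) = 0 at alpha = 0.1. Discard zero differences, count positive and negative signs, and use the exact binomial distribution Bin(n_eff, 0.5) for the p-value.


Step 1: Discard zero differences. Original n = 11; n_eff = number of nonzero differences = 9.
Nonzero differences (with sign): +2, +8, +7, +5, +3, +1, +3, +7, -7
Step 2: Count signs: positive = 8, negative = 1.
Step 3: Under H0: P(positive) = 0.5, so the number of positives S ~ Bin(9, 0.5).
Step 4: Two-sided exact p-value = sum of Bin(9,0.5) probabilities at or below the observed probability = 0.039062.
Step 5: alpha = 0.1. reject H0.

n_eff = 9, pos = 8, neg = 1, p = 0.039062, reject H0.


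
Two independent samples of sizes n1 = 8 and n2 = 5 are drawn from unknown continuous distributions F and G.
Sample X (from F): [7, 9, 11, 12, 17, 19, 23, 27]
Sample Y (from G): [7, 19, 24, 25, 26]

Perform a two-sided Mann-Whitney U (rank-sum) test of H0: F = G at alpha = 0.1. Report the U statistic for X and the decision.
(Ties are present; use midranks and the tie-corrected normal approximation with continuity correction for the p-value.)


Step 1: Combine and sort all 13 observations; assign midranks.
sorted (value, group): (7,X), (7,Y), (9,X), (11,X), (12,X), (17,X), (19,X), (19,Y), (23,X), (24,Y), (25,Y), (26,Y), (27,X)
ranks: 7->1.5, 7->1.5, 9->3, 11->4, 12->5, 17->6, 19->7.5, 19->7.5, 23->9, 24->10, 25->11, 26->12, 27->13
Step 2: Rank sum for X: R1 = 1.5 + 3 + 4 + 5 + 6 + 7.5 + 9 + 13 = 49.
Step 3: U_X = R1 - n1(n1+1)/2 = 49 - 8*9/2 = 49 - 36 = 13.
       U_Y = n1*n2 - U_X = 40 - 13 = 27.
Step 4: Ties are present, so use the tie-corrected normal approximation (with continuity correction) for the p-value.
Step 5: p-value = 0.340019; compare to alpha = 0.1. fail to reject H0.

U_X = 13, p = 0.340019, fail to reject H0 at alpha = 0.1.


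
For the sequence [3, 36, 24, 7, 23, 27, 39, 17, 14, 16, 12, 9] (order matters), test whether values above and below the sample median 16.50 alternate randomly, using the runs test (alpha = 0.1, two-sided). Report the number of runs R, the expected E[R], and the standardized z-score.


Step 1: Compute median = 16.50; label A = above, B = below.
Labels in order: BAABAAAABBBB  (n_A = 6, n_B = 6)
Step 2: Count runs R = 5.
Step 3: Under H0 (random ordering), E[R] = 2*n_A*n_B/(n_A+n_B) + 1 = 2*6*6/12 + 1 = 7.0000.
        Var[R] = 2*n_A*n_B*(2*n_A*n_B - n_A - n_B) / ((n_A+n_B)^2 * (n_A+n_B-1)) = 4320/1584 = 2.7273.
        SD[R] = 1.6514.
Step 4: Continuity-corrected z = (R + 0.5 - E[R]) / SD[R] = (5 + 0.5 - 7.0000) / 1.6514 = -0.9083.
Step 5: Two-sided p-value via normal approximation = 2*(1 - Phi(|z|)) = 0.363722.
Step 6: alpha = 0.1. fail to reject H0.

R = 5, z = -0.9083, p = 0.363722, fail to reject H0.


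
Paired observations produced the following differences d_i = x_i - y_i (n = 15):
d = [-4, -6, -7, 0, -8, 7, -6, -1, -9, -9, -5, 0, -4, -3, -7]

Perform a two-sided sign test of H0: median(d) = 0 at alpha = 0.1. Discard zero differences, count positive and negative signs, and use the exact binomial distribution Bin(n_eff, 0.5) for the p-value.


Step 1: Discard zero differences. Original n = 15; n_eff = number of nonzero differences = 13.
Nonzero differences (with sign): -4, -6, -7, -8, +7, -6, -1, -9, -9, -5, -4, -3, -7
Step 2: Count signs: positive = 1, negative = 12.
Step 3: Under H0: P(positive) = 0.5, so the number of positives S ~ Bin(13, 0.5).
Step 4: Two-sided exact p-value = sum of Bin(13,0.5) probabilities at or below the observed probability = 0.003418.
Step 5: alpha = 0.1. reject H0.

n_eff = 13, pos = 1, neg = 12, p = 0.003418, reject H0.


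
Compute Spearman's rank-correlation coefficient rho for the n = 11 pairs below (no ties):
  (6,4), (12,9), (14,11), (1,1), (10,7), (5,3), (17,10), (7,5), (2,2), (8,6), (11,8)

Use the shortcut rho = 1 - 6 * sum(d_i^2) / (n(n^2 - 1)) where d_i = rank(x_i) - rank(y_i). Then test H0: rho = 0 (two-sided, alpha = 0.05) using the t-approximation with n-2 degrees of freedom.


Step 1: Rank x and y separately (midranks; no ties here).
rank(x): 6->4, 12->9, 14->10, 1->1, 10->7, 5->3, 17->11, 7->5, 2->2, 8->6, 11->8
rank(y): 4->4, 9->9, 11->11, 1->1, 7->7, 3->3, 10->10, 5->5, 2->2, 6->6, 8->8
Step 2: d_i = R_x(i) - R_y(i); compute d_i^2.
  (4-4)^2=0, (9-9)^2=0, (10-11)^2=1, (1-1)^2=0, (7-7)^2=0, (3-3)^2=0, (11-10)^2=1, (5-5)^2=0, (2-2)^2=0, (6-6)^2=0, (8-8)^2=0
sum(d^2) = 2.
Step 3: rho = 1 - 6*2 / (11*(11^2 - 1)) = 1 - 12/1320 = 0.990909.
Step 4: Under H0, t = rho * sqrt((n-2)/(1-rho^2)) = 22.0966 ~ t(9).
Step 5: Two-sided p-value from the t-distribution with 9 df = 0.000000.
Step 6: alpha = 0.05. reject H0.

rho = 0.9909, p = 0.000000, reject H0 at alpha = 0.05.


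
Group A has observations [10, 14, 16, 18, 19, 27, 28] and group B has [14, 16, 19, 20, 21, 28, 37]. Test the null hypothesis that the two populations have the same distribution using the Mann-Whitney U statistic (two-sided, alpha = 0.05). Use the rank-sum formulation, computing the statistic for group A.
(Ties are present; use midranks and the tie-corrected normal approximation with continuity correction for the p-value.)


Step 1: Combine and sort all 14 observations; assign midranks.
sorted (value, group): (10,X), (14,X), (14,Y), (16,X), (16,Y), (18,X), (19,X), (19,Y), (20,Y), (21,Y), (27,X), (28,X), (28,Y), (37,Y)
ranks: 10->1, 14->2.5, 14->2.5, 16->4.5, 16->4.5, 18->6, 19->7.5, 19->7.5, 20->9, 21->10, 27->11, 28->12.5, 28->12.5, 37->14
Step 2: Rank sum for X: R1 = 1 + 2.5 + 4.5 + 6 + 7.5 + 11 + 12.5 = 45.
Step 3: U_X = R1 - n1(n1+1)/2 = 45 - 7*8/2 = 45 - 28 = 17.
       U_Y = n1*n2 - U_X = 49 - 17 = 32.
Step 4: Ties are present, so use the tie-corrected normal approximation (with continuity correction) for the p-value.
Step 5: p-value = 0.368980; compare to alpha = 0.05. fail to reject H0.

U_X = 17, p = 0.368980, fail to reject H0 at alpha = 0.05.


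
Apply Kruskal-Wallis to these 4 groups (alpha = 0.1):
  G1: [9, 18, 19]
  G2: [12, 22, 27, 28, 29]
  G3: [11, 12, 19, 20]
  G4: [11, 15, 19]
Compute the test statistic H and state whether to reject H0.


Step 1: Combine all N = 15 observations and assign midranks.
sorted (value, group, rank): (9,G1,1), (11,G3,2.5), (11,G4,2.5), (12,G2,4.5), (12,G3,4.5), (15,G4,6), (18,G1,7), (19,G1,9), (19,G3,9), (19,G4,9), (20,G3,11), (22,G2,12), (27,G2,13), (28,G2,14), (29,G2,15)
Step 2: Sum ranks within each group.
R_1 = 17 (n_1 = 3)
R_2 = 58.5 (n_2 = 5)
R_3 = 27 (n_3 = 4)
R_4 = 17.5 (n_4 = 3)
Step 3: H = 12/(N(N+1)) * sum(R_i^2/n_i) - 3(N+1)
     = 12/(15*16) * (17^2/3 + 58.5^2/5 + 27^2/4 + 17.5^2/3) - 3*16
     = 0.050000 * 1065.12 - 48
     = 5.255833.
Step 4: Ties present; correction factor C = 1 - 36/(15^3 - 15) = 0.989286. Corrected H = 5.255833 / 0.989286 = 5.312756.
Step 5: Under H0, H ~ chi^2(3); p-value = 0.150277.
Step 6: alpha = 0.1. fail to reject H0.

H = 5.3128, df = 3, p = 0.150277, fail to reject H0.


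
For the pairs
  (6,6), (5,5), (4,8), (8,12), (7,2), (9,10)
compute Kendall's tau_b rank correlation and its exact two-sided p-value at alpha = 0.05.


Step 1: Enumerate the 15 unordered pairs (i,j) with i<j and classify each by sign(x_j-x_i) * sign(y_j-y_i).
  (1,2):dx=-1,dy=-1->C; (1,3):dx=-2,dy=+2->D; (1,4):dx=+2,dy=+6->C; (1,5):dx=+1,dy=-4->D
  (1,6):dx=+3,dy=+4->C; (2,3):dx=-1,dy=+3->D; (2,4):dx=+3,dy=+7->C; (2,5):dx=+2,dy=-3->D
  (2,6):dx=+4,dy=+5->C; (3,4):dx=+4,dy=+4->C; (3,5):dx=+3,dy=-6->D; (3,6):dx=+5,dy=+2->C
  (4,5):dx=-1,dy=-10->C; (4,6):dx=+1,dy=-2->D; (5,6):dx=+2,dy=+8->C
Step 2: C = 9, D = 6, total pairs = 15.
Step 3: tau = (C - D)/(n(n-1)/2) = (9 - 6)/15 = 0.200000.
Step 4: Exact two-sided p-value (enumerate n! = 720 permutations of y under H0): p = 0.719444.
Step 5: alpha = 0.05. fail to reject H0.

tau_b = 0.2000 (C=9, D=6), p = 0.719444, fail to reject H0.


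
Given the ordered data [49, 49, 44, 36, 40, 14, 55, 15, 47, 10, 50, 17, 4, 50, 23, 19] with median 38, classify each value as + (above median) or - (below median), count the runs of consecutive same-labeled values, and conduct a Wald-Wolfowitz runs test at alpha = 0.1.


Step 1: Compute median = 38; label A = above, B = below.
Labels in order: AAABABABABABBABB  (n_A = 8, n_B = 8)
Step 2: Count runs R = 12.
Step 3: Under H0 (random ordering), E[R] = 2*n_A*n_B/(n_A+n_B) + 1 = 2*8*8/16 + 1 = 9.0000.
        Var[R] = 2*n_A*n_B*(2*n_A*n_B - n_A - n_B) / ((n_A+n_B)^2 * (n_A+n_B-1)) = 14336/3840 = 3.7333.
        SD[R] = 1.9322.
Step 4: Continuity-corrected z = (R - 0.5 - E[R]) / SD[R] = (12 - 0.5 - 9.0000) / 1.9322 = 1.2939.
Step 5: Two-sided p-value via normal approximation = 2*(1 - Phi(|z|)) = 0.195709.
Step 6: alpha = 0.1. fail to reject H0.

R = 12, z = 1.2939, p = 0.195709, fail to reject H0.


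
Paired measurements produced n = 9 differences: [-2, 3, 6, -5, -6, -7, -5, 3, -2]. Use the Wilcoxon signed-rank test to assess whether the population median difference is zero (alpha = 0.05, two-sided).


Step 1: Drop any zero differences (none here) and take |d_i|.
|d| = [2, 3, 6, 5, 6, 7, 5, 3, 2]
Step 2: Midrank |d_i| (ties get averaged ranks).
ranks: |2|->1.5, |3|->3.5, |6|->7.5, |5|->5.5, |6|->7.5, |7|->9, |5|->5.5, |3|->3.5, |2|->1.5
Step 3: Attach original signs; sum ranks with positive sign and with negative sign.
W+ = 3.5 + 7.5 + 3.5 = 14.5
W- = 1.5 + 5.5 + 7.5 + 9 + 5.5 + 1.5 = 30.5
(Check: W+ + W- = 45 should equal n(n+1)/2 = 45.)
Step 4: Test statistic W = min(W+, W-) = 14.5.
Step 5: Ties in |d|, so use the tie-corrected normal approximation.
        E[W] = n(n+1)/4 = 9*10/4 = 22.5.
        Tie groups: |d|=2 (t=2), |d|=3 (t=2), |d|=5 (t=2), |d|=6 (t=2); sum(t^3 - t) = 24.
        Var[W] = n(n+1)(2n+1)/24 - sum(t^3-t)/48 = 1710/24 - 24/48 = 70.75.
        z = (W - E[W]) / sqrt(Var[W]) = (14.5 - 22.5) / 8.4113 = -0.9511.
        Two-sided p = 2*Phi(z) = 0.341553.
Step 6: alpha = 0.05. fail to reject H0.

W+ = 14.5, W- = 30.5, W = min = 14.5, p = 0.341553, fail to reject H0.


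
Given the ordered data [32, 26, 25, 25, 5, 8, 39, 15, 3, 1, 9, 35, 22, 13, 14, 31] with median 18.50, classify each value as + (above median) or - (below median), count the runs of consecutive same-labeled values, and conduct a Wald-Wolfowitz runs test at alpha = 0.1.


Step 1: Compute median = 18.50; label A = above, B = below.
Labels in order: AAAABBABBBBAABBA  (n_A = 8, n_B = 8)
Step 2: Count runs R = 7.
Step 3: Under H0 (random ordering), E[R] = 2*n_A*n_B/(n_A+n_B) + 1 = 2*8*8/16 + 1 = 9.0000.
        Var[R] = 2*n_A*n_B*(2*n_A*n_B - n_A - n_B) / ((n_A+n_B)^2 * (n_A+n_B-1)) = 14336/3840 = 3.7333.
        SD[R] = 1.9322.
Step 4: Continuity-corrected z = (R + 0.5 - E[R]) / SD[R] = (7 + 0.5 - 9.0000) / 1.9322 = -0.7763.
Step 5: Two-sided p-value via normal approximation = 2*(1 - Phi(|z|)) = 0.437558.
Step 6: alpha = 0.1. fail to reject H0.

R = 7, z = -0.7763, p = 0.437558, fail to reject H0.


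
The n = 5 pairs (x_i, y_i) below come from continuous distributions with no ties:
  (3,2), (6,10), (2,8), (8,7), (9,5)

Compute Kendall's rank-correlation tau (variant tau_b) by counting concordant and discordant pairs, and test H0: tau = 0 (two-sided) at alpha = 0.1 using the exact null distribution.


Step 1: Enumerate the 10 unordered pairs (i,j) with i<j and classify each by sign(x_j-x_i) * sign(y_j-y_i).
  (1,2):dx=+3,dy=+8->C; (1,3):dx=-1,dy=+6->D; (1,4):dx=+5,dy=+5->C; (1,5):dx=+6,dy=+3->C
  (2,3):dx=-4,dy=-2->C; (2,4):dx=+2,dy=-3->D; (2,5):dx=+3,dy=-5->D; (3,4):dx=+6,dy=-1->D
  (3,5):dx=+7,dy=-3->D; (4,5):dx=+1,dy=-2->D
Step 2: C = 4, D = 6, total pairs = 10.
Step 3: tau = (C - D)/(n(n-1)/2) = (4 - 6)/10 = -0.200000.
Step 4: Exact two-sided p-value (enumerate n! = 120 permutations of y under H0): p = 0.816667.
Step 5: alpha = 0.1. fail to reject H0.

tau_b = -0.2000 (C=4, D=6), p = 0.816667, fail to reject H0.


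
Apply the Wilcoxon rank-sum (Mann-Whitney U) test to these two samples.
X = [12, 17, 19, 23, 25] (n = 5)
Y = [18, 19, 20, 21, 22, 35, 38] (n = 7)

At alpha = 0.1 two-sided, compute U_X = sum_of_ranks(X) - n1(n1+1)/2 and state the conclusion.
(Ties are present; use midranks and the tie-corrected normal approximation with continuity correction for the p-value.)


Step 1: Combine and sort all 12 observations; assign midranks.
sorted (value, group): (12,X), (17,X), (18,Y), (19,X), (19,Y), (20,Y), (21,Y), (22,Y), (23,X), (25,X), (35,Y), (38,Y)
ranks: 12->1, 17->2, 18->3, 19->4.5, 19->4.5, 20->6, 21->7, 22->8, 23->9, 25->10, 35->11, 38->12
Step 2: Rank sum for X: R1 = 1 + 2 + 4.5 + 9 + 10 = 26.5.
Step 3: U_X = R1 - n1(n1+1)/2 = 26.5 - 5*6/2 = 26.5 - 15 = 11.5.
       U_Y = n1*n2 - U_X = 35 - 11.5 = 23.5.
Step 4: Ties are present, so use the tie-corrected normal approximation (with continuity correction) for the p-value.
Step 5: p-value = 0.370914; compare to alpha = 0.1. fail to reject H0.

U_X = 11.5, p = 0.370914, fail to reject H0 at alpha = 0.1.


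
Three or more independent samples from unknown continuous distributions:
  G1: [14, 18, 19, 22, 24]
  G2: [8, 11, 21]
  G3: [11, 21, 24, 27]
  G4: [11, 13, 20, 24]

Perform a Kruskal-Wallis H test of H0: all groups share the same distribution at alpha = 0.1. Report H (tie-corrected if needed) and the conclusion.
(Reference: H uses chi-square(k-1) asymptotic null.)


Step 1: Combine all N = 16 observations and assign midranks.
sorted (value, group, rank): (8,G2,1), (11,G2,3), (11,G3,3), (11,G4,3), (13,G4,5), (14,G1,6), (18,G1,7), (19,G1,8), (20,G4,9), (21,G2,10.5), (21,G3,10.5), (22,G1,12), (24,G1,14), (24,G3,14), (24,G4,14), (27,G3,16)
Step 2: Sum ranks within each group.
R_1 = 47 (n_1 = 5)
R_2 = 14.5 (n_2 = 3)
R_3 = 43.5 (n_3 = 4)
R_4 = 31 (n_4 = 4)
Step 3: H = 12/(N(N+1)) * sum(R_i^2/n_i) - 3(N+1)
     = 12/(16*17) * (47^2/5 + 14.5^2/3 + 43.5^2/4 + 31^2/4) - 3*17
     = 0.044118 * 1225.2 - 51
     = 3.052757.
Step 4: Ties present; correction factor C = 1 - 54/(16^3 - 16) = 0.986765. Corrected H = 3.052757 / 0.986765 = 3.093703.
Step 5: Under H0, H ~ chi^2(3); p-value = 0.377402.
Step 6: alpha = 0.1. fail to reject H0.

H = 3.0937, df = 3, p = 0.377402, fail to reject H0.


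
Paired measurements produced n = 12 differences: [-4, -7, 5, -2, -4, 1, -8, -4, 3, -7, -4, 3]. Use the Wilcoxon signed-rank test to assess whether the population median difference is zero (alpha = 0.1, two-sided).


Step 1: Drop any zero differences (none here) and take |d_i|.
|d| = [4, 7, 5, 2, 4, 1, 8, 4, 3, 7, 4, 3]
Step 2: Midrank |d_i| (ties get averaged ranks).
ranks: |4|->6.5, |7|->10.5, |5|->9, |2|->2, |4|->6.5, |1|->1, |8|->12, |4|->6.5, |3|->3.5, |7|->10.5, |4|->6.5, |3|->3.5
Step 3: Attach original signs; sum ranks with positive sign and with negative sign.
W+ = 9 + 1 + 3.5 + 3.5 = 17
W- = 6.5 + 10.5 + 2 + 6.5 + 12 + 6.5 + 10.5 + 6.5 = 61
(Check: W+ + W- = 78 should equal n(n+1)/2 = 78.)
Step 4: Test statistic W = min(W+, W-) = 17.
Step 5: Ties in |d|, so use the tie-corrected normal approximation.
        E[W] = n(n+1)/4 = 12*13/4 = 39.
        Tie groups: |d|=3 (t=2), |d|=4 (t=4), |d|=7 (t=2); sum(t^3 - t) = 72.
        Var[W] = n(n+1)(2n+1)/24 - sum(t^3-t)/48 = 3900/24 - 72/48 = 161.
        z = (W - E[W]) / sqrt(Var[W]) = (17 - 39) / 12.6886 = -1.7338.
        Two-sided p = 2*Phi(z) = 0.082946.
Step 6: alpha = 0.1. reject H0.

W+ = 17, W- = 61, W = min = 17, p = 0.082946, reject H0.


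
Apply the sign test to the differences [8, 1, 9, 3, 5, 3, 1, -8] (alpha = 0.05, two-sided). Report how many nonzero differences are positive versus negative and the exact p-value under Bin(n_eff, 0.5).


Step 1: Discard zero differences. Original n = 8; n_eff = number of nonzero differences = 8.
Nonzero differences (with sign): +8, +1, +9, +3, +5, +3, +1, -8
Step 2: Count signs: positive = 7, negative = 1.
Step 3: Under H0: P(positive) = 0.5, so the number of positives S ~ Bin(8, 0.5).
Step 4: Two-sided exact p-value = sum of Bin(8,0.5) probabilities at or below the observed probability = 0.070312.
Step 5: alpha = 0.05. fail to reject H0.

n_eff = 8, pos = 7, neg = 1, p = 0.070312, fail to reject H0.


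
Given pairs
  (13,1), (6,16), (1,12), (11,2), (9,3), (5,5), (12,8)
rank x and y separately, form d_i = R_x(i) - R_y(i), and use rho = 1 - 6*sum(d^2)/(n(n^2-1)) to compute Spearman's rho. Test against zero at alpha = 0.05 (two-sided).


Step 1: Rank x and y separately (midranks; no ties here).
rank(x): 13->7, 6->3, 1->1, 11->5, 9->4, 5->2, 12->6
rank(y): 1->1, 16->7, 12->6, 2->2, 3->3, 5->4, 8->5
Step 2: d_i = R_x(i) - R_y(i); compute d_i^2.
  (7-1)^2=36, (3-7)^2=16, (1-6)^2=25, (5-2)^2=9, (4-3)^2=1, (2-4)^2=4, (6-5)^2=1
sum(d^2) = 92.
Step 3: rho = 1 - 6*92 / (7*(7^2 - 1)) = 1 - 552/336 = -0.642857.
Step 4: Under H0, t = rho * sqrt((n-2)/(1-rho^2)) = -1.8766 ~ t(5).
Step 5: Two-sided p-value from the t-distribution with 5 df = 0.119392.
Step 6: alpha = 0.05. fail to reject H0.

rho = -0.6429, p = 0.119392, fail to reject H0 at alpha = 0.05.


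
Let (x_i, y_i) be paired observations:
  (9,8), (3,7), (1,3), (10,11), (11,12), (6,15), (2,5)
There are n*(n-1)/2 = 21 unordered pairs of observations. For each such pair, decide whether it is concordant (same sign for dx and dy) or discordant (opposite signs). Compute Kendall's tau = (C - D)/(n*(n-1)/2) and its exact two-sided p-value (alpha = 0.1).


Step 1: Enumerate the 21 unordered pairs (i,j) with i<j and classify each by sign(x_j-x_i) * sign(y_j-y_i).
  (1,2):dx=-6,dy=-1->C; (1,3):dx=-8,dy=-5->C; (1,4):dx=+1,dy=+3->C; (1,5):dx=+2,dy=+4->C
  (1,6):dx=-3,dy=+7->D; (1,7):dx=-7,dy=-3->C; (2,3):dx=-2,dy=-4->C; (2,4):dx=+7,dy=+4->C
  (2,5):dx=+8,dy=+5->C; (2,6):dx=+3,dy=+8->C; (2,7):dx=-1,dy=-2->C; (3,4):dx=+9,dy=+8->C
  (3,5):dx=+10,dy=+9->C; (3,6):dx=+5,dy=+12->C; (3,7):dx=+1,dy=+2->C; (4,5):dx=+1,dy=+1->C
  (4,6):dx=-4,dy=+4->D; (4,7):dx=-8,dy=-6->C; (5,6):dx=-5,dy=+3->D; (5,7):dx=-9,dy=-7->C
  (6,7):dx=-4,dy=-10->C
Step 2: C = 18, D = 3, total pairs = 21.
Step 3: tau = (C - D)/(n(n-1)/2) = (18 - 3)/21 = 0.714286.
Step 4: Exact two-sided p-value (enumerate n! = 5040 permutations of y under H0): p = 0.030159.
Step 5: alpha = 0.1. reject H0.

tau_b = 0.7143 (C=18, D=3), p = 0.030159, reject H0.


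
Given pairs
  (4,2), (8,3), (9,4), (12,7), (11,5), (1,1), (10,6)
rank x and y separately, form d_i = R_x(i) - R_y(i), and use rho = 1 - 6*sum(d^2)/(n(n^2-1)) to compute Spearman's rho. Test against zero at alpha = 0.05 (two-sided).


Step 1: Rank x and y separately (midranks; no ties here).
rank(x): 4->2, 8->3, 9->4, 12->7, 11->6, 1->1, 10->5
rank(y): 2->2, 3->3, 4->4, 7->7, 5->5, 1->1, 6->6
Step 2: d_i = R_x(i) - R_y(i); compute d_i^2.
  (2-2)^2=0, (3-3)^2=0, (4-4)^2=0, (7-7)^2=0, (6-5)^2=1, (1-1)^2=0, (5-6)^2=1
sum(d^2) = 2.
Step 3: rho = 1 - 6*2 / (7*(7^2 - 1)) = 1 - 12/336 = 0.964286.
Step 4: Under H0, t = rho * sqrt((n-2)/(1-rho^2)) = 8.1408 ~ t(5).
Step 5: Two-sided p-value from the t-distribution with 5 df = 0.000454.
Step 6: alpha = 0.05. reject H0.

rho = 0.9643, p = 0.000454, reject H0 at alpha = 0.05.


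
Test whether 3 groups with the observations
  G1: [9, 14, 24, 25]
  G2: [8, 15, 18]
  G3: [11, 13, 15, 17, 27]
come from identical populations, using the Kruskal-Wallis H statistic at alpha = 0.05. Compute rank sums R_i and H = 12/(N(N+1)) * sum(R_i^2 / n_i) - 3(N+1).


Step 1: Combine all N = 12 observations and assign midranks.
sorted (value, group, rank): (8,G2,1), (9,G1,2), (11,G3,3), (13,G3,4), (14,G1,5), (15,G2,6.5), (15,G3,6.5), (17,G3,8), (18,G2,9), (24,G1,10), (25,G1,11), (27,G3,12)
Step 2: Sum ranks within each group.
R_1 = 28 (n_1 = 4)
R_2 = 16.5 (n_2 = 3)
R_3 = 33.5 (n_3 = 5)
Step 3: H = 12/(N(N+1)) * sum(R_i^2/n_i) - 3(N+1)
     = 12/(12*13) * (28^2/4 + 16.5^2/3 + 33.5^2/5) - 3*13
     = 0.076923 * 511.2 - 39
     = 0.323077.
Step 4: Ties present; correction factor C = 1 - 6/(12^3 - 12) = 0.996503. Corrected H = 0.323077 / 0.996503 = 0.324211.
Step 5: Under H0, H ~ chi^2(2); p-value = 0.850352.
Step 6: alpha = 0.05. fail to reject H0.

H = 0.3242, df = 2, p = 0.850352, fail to reject H0.


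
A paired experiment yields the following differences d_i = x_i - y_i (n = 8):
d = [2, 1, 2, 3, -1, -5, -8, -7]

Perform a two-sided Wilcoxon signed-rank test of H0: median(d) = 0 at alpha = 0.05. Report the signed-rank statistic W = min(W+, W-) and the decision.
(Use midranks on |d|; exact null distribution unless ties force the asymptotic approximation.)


Step 1: Drop any zero differences (none here) and take |d_i|.
|d| = [2, 1, 2, 3, 1, 5, 8, 7]
Step 2: Midrank |d_i| (ties get averaged ranks).
ranks: |2|->3.5, |1|->1.5, |2|->3.5, |3|->5, |1|->1.5, |5|->6, |8|->8, |7|->7
Step 3: Attach original signs; sum ranks with positive sign and with negative sign.
W+ = 3.5 + 1.5 + 3.5 + 5 = 13.5
W- = 1.5 + 6 + 8 + 7 = 22.5
(Check: W+ + W- = 36 should equal n(n+1)/2 = 36.)
Step 4: Test statistic W = min(W+, W-) = 13.5.
Step 5: Ties in |d|, so use the tie-corrected normal approximation.
        E[W] = n(n+1)/4 = 8*9/4 = 18.
        Tie groups: |d|=1 (t=2), |d|=2 (t=2); sum(t^3 - t) = 12.
        Var[W] = n(n+1)(2n+1)/24 - sum(t^3-t)/48 = 1224/24 - 12/48 = 50.75.
        z = (W - E[W]) / sqrt(Var[W]) = (13.5 - 18) / 7.1239 = -0.6317.
        Two-sided p = 2*Phi(z) = 0.527599.
Step 6: alpha = 0.05. fail to reject H0.

W+ = 13.5, W- = 22.5, W = min = 13.5, p = 0.527599, fail to reject H0.


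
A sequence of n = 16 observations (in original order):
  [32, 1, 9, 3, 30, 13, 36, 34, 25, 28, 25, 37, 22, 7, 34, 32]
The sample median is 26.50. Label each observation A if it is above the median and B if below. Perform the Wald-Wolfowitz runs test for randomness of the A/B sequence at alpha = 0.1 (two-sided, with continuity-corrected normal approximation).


Step 1: Compute median = 26.50; label A = above, B = below.
Labels in order: ABBBABAABABABBAA  (n_A = 8, n_B = 8)
Step 2: Count runs R = 11.
Step 3: Under H0 (random ordering), E[R] = 2*n_A*n_B/(n_A+n_B) + 1 = 2*8*8/16 + 1 = 9.0000.
        Var[R] = 2*n_A*n_B*(2*n_A*n_B - n_A - n_B) / ((n_A+n_B)^2 * (n_A+n_B-1)) = 14336/3840 = 3.7333.
        SD[R] = 1.9322.
Step 4: Continuity-corrected z = (R - 0.5 - E[R]) / SD[R] = (11 - 0.5 - 9.0000) / 1.9322 = 0.7763.
Step 5: Two-sided p-value via normal approximation = 2*(1 - Phi(|z|)) = 0.437558.
Step 6: alpha = 0.1. fail to reject H0.

R = 11, z = 0.7763, p = 0.437558, fail to reject H0.


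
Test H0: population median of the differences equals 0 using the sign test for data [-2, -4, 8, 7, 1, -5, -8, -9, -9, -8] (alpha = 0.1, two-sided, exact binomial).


Step 1: Discard zero differences. Original n = 10; n_eff = number of nonzero differences = 10.
Nonzero differences (with sign): -2, -4, +8, +7, +1, -5, -8, -9, -9, -8
Step 2: Count signs: positive = 3, negative = 7.
Step 3: Under H0: P(positive) = 0.5, so the number of positives S ~ Bin(10, 0.5).
Step 4: Two-sided exact p-value = sum of Bin(10,0.5) probabilities at or below the observed probability = 0.343750.
Step 5: alpha = 0.1. fail to reject H0.

n_eff = 10, pos = 3, neg = 7, p = 0.343750, fail to reject H0.


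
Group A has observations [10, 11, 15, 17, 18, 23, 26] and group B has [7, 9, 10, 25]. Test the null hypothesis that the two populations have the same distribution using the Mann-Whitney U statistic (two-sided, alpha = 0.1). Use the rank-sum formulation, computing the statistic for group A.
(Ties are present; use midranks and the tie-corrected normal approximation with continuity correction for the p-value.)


Step 1: Combine and sort all 11 observations; assign midranks.
sorted (value, group): (7,Y), (9,Y), (10,X), (10,Y), (11,X), (15,X), (17,X), (18,X), (23,X), (25,Y), (26,X)
ranks: 7->1, 9->2, 10->3.5, 10->3.5, 11->5, 15->6, 17->7, 18->8, 23->9, 25->10, 26->11
Step 2: Rank sum for X: R1 = 3.5 + 5 + 6 + 7 + 8 + 9 + 11 = 49.5.
Step 3: U_X = R1 - n1(n1+1)/2 = 49.5 - 7*8/2 = 49.5 - 28 = 21.5.
       U_Y = n1*n2 - U_X = 28 - 21.5 = 6.5.
Step 4: Ties are present, so use the tie-corrected normal approximation (with continuity correction) for the p-value.
Step 5: p-value = 0.184875; compare to alpha = 0.1. fail to reject H0.

U_X = 21.5, p = 0.184875, fail to reject H0 at alpha = 0.1.


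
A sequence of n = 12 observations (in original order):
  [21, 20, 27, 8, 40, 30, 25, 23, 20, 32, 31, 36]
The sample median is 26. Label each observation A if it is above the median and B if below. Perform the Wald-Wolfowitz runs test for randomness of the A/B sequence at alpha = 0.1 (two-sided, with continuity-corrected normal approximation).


Step 1: Compute median = 26; label A = above, B = below.
Labels in order: BBABAABBBAAA  (n_A = 6, n_B = 6)
Step 2: Count runs R = 6.
Step 3: Under H0 (random ordering), E[R] = 2*n_A*n_B/(n_A+n_B) + 1 = 2*6*6/12 + 1 = 7.0000.
        Var[R] = 2*n_A*n_B*(2*n_A*n_B - n_A - n_B) / ((n_A+n_B)^2 * (n_A+n_B-1)) = 4320/1584 = 2.7273.
        SD[R] = 1.6514.
Step 4: Continuity-corrected z = (R + 0.5 - E[R]) / SD[R] = (6 + 0.5 - 7.0000) / 1.6514 = -0.3028.
Step 5: Two-sided p-value via normal approximation = 2*(1 - Phi(|z|)) = 0.762069.
Step 6: alpha = 0.1. fail to reject H0.

R = 6, z = -0.3028, p = 0.762069, fail to reject H0.


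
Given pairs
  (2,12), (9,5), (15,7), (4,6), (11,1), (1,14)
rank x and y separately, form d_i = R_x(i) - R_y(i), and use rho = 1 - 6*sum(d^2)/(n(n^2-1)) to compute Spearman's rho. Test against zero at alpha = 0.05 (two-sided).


Step 1: Rank x and y separately (midranks; no ties here).
rank(x): 2->2, 9->4, 15->6, 4->3, 11->5, 1->1
rank(y): 12->5, 5->2, 7->4, 6->3, 1->1, 14->6
Step 2: d_i = R_x(i) - R_y(i); compute d_i^2.
  (2-5)^2=9, (4-2)^2=4, (6-4)^2=4, (3-3)^2=0, (5-1)^2=16, (1-6)^2=25
sum(d^2) = 58.
Step 3: rho = 1 - 6*58 / (6*(6^2 - 1)) = 1 - 348/210 = -0.657143.
Step 4: Under H0, t = rho * sqrt((n-2)/(1-rho^2)) = -1.7436 ~ t(4).
Step 5: Two-sided p-value from the t-distribution with 4 df = 0.156175.
Step 6: alpha = 0.05. fail to reject H0.

rho = -0.6571, p = 0.156175, fail to reject H0 at alpha = 0.05.


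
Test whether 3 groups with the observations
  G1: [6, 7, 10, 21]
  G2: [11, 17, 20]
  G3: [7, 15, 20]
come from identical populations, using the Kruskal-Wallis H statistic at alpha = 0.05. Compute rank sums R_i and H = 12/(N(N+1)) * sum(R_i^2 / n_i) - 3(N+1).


Step 1: Combine all N = 10 observations and assign midranks.
sorted (value, group, rank): (6,G1,1), (7,G1,2.5), (7,G3,2.5), (10,G1,4), (11,G2,5), (15,G3,6), (17,G2,7), (20,G2,8.5), (20,G3,8.5), (21,G1,10)
Step 2: Sum ranks within each group.
R_1 = 17.5 (n_1 = 4)
R_2 = 20.5 (n_2 = 3)
R_3 = 17 (n_3 = 3)
Step 3: H = 12/(N(N+1)) * sum(R_i^2/n_i) - 3(N+1)
     = 12/(10*11) * (17.5^2/4 + 20.5^2/3 + 17^2/3) - 3*11
     = 0.109091 * 312.979 - 33
     = 1.143182.
Step 4: Ties present; correction factor C = 1 - 12/(10^3 - 10) = 0.987879. Corrected H = 1.143182 / 0.987879 = 1.157209.
Step 5: Under H0, H ~ chi^2(2); p-value = 0.560680.
Step 6: alpha = 0.05. fail to reject H0.

H = 1.1572, df = 2, p = 0.560680, fail to reject H0.


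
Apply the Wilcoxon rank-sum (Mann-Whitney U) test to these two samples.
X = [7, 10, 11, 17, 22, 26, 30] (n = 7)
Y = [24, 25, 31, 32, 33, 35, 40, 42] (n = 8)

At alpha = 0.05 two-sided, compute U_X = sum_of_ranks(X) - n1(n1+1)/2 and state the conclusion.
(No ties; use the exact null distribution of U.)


Step 1: Combine and sort all 15 observations; assign midranks.
sorted (value, group): (7,X), (10,X), (11,X), (17,X), (22,X), (24,Y), (25,Y), (26,X), (30,X), (31,Y), (32,Y), (33,Y), (35,Y), (40,Y), (42,Y)
ranks: 7->1, 10->2, 11->3, 17->4, 22->5, 24->6, 25->7, 26->8, 30->9, 31->10, 32->11, 33->12, 35->13, 40->14, 42->15
Step 2: Rank sum for X: R1 = 1 + 2 + 3 + 4 + 5 + 8 + 9 = 32.
Step 3: U_X = R1 - n1(n1+1)/2 = 32 - 7*8/2 = 32 - 28 = 4.
       U_Y = n1*n2 - U_X = 56 - 4 = 52.
Step 4: No ties, so the exact null distribution of U (based on enumerating the C(15,7) = 6435 equally likely rank assignments) gives the two-sided p-value.
Step 5: p-value = 0.003730; compare to alpha = 0.05. reject H0.

U_X = 4, p = 0.003730, reject H0 at alpha = 0.05.


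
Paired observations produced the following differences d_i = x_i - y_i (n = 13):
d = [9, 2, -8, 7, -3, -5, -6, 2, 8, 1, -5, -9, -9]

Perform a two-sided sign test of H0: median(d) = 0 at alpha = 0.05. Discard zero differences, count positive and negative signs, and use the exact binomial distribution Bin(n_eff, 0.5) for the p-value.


Step 1: Discard zero differences. Original n = 13; n_eff = number of nonzero differences = 13.
Nonzero differences (with sign): +9, +2, -8, +7, -3, -5, -6, +2, +8, +1, -5, -9, -9
Step 2: Count signs: positive = 6, negative = 7.
Step 3: Under H0: P(positive) = 0.5, so the number of positives S ~ Bin(13, 0.5).
Step 4: Two-sided exact p-value = sum of Bin(13,0.5) probabilities at or below the observed probability = 1.000000.
Step 5: alpha = 0.05. fail to reject H0.

n_eff = 13, pos = 6, neg = 7, p = 1.000000, fail to reject H0.


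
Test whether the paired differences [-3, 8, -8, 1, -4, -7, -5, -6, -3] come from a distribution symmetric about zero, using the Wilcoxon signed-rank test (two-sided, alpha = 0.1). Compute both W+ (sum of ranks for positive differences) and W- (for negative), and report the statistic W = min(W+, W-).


Step 1: Drop any zero differences (none here) and take |d_i|.
|d| = [3, 8, 8, 1, 4, 7, 5, 6, 3]
Step 2: Midrank |d_i| (ties get averaged ranks).
ranks: |3|->2.5, |8|->8.5, |8|->8.5, |1|->1, |4|->4, |7|->7, |5|->5, |6|->6, |3|->2.5
Step 3: Attach original signs; sum ranks with positive sign and with negative sign.
W+ = 8.5 + 1 = 9.5
W- = 2.5 + 8.5 + 4 + 7 + 5 + 6 + 2.5 = 35.5
(Check: W+ + W- = 45 should equal n(n+1)/2 = 45.)
Step 4: Test statistic W = min(W+, W-) = 9.5.
Step 5: Ties in |d|, so use the tie-corrected normal approximation.
        E[W] = n(n+1)/4 = 9*10/4 = 22.5.
        Tie groups: |d|=3 (t=2), |d|=8 (t=2); sum(t^3 - t) = 12.
        Var[W] = n(n+1)(2n+1)/24 - sum(t^3-t)/48 = 1710/24 - 12/48 = 71.
        z = (W - E[W]) / sqrt(Var[W]) = (9.5 - 22.5) / 8.4261 = -1.5428.
        Two-sided p = 2*Phi(z) = 0.122875.
Step 6: alpha = 0.1. fail to reject H0.

W+ = 9.5, W- = 35.5, W = min = 9.5, p = 0.122875, fail to reject H0.


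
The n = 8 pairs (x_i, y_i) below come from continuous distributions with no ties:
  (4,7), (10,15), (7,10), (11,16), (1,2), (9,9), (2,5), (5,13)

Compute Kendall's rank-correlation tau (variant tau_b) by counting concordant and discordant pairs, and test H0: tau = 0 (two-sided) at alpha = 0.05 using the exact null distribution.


Step 1: Enumerate the 28 unordered pairs (i,j) with i<j and classify each by sign(x_j-x_i) * sign(y_j-y_i).
  (1,2):dx=+6,dy=+8->C; (1,3):dx=+3,dy=+3->C; (1,4):dx=+7,dy=+9->C; (1,5):dx=-3,dy=-5->C
  (1,6):dx=+5,dy=+2->C; (1,7):dx=-2,dy=-2->C; (1,8):dx=+1,dy=+6->C; (2,3):dx=-3,dy=-5->C
  (2,4):dx=+1,dy=+1->C; (2,5):dx=-9,dy=-13->C; (2,6):dx=-1,dy=-6->C; (2,7):dx=-8,dy=-10->C
  (2,8):dx=-5,dy=-2->C; (3,4):dx=+4,dy=+6->C; (3,5):dx=-6,dy=-8->C; (3,6):dx=+2,dy=-1->D
  (3,7):dx=-5,dy=-5->C; (3,8):dx=-2,dy=+3->D; (4,5):dx=-10,dy=-14->C; (4,6):dx=-2,dy=-7->C
  (4,7):dx=-9,dy=-11->C; (4,8):dx=-6,dy=-3->C; (5,6):dx=+8,dy=+7->C; (5,7):dx=+1,dy=+3->C
  (5,8):dx=+4,dy=+11->C; (6,7):dx=-7,dy=-4->C; (6,8):dx=-4,dy=+4->D; (7,8):dx=+3,dy=+8->C
Step 2: C = 25, D = 3, total pairs = 28.
Step 3: tau = (C - D)/(n(n-1)/2) = (25 - 3)/28 = 0.785714.
Step 4: Exact two-sided p-value (enumerate n! = 40320 permutations of y under H0): p = 0.005506.
Step 5: alpha = 0.05. reject H0.

tau_b = 0.7857 (C=25, D=3), p = 0.005506, reject H0.


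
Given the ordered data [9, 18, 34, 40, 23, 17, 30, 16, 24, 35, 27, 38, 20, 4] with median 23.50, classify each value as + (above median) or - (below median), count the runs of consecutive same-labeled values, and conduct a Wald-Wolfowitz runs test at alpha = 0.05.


Step 1: Compute median = 23.50; label A = above, B = below.
Labels in order: BBAABBABAAAABB  (n_A = 7, n_B = 7)
Step 2: Count runs R = 7.
Step 3: Under H0 (random ordering), E[R] = 2*n_A*n_B/(n_A+n_B) + 1 = 2*7*7/14 + 1 = 8.0000.
        Var[R] = 2*n_A*n_B*(2*n_A*n_B - n_A - n_B) / ((n_A+n_B)^2 * (n_A+n_B-1)) = 8232/2548 = 3.2308.
        SD[R] = 1.7974.
Step 4: Continuity-corrected z = (R + 0.5 - E[R]) / SD[R] = (7 + 0.5 - 8.0000) / 1.7974 = -0.2782.
Step 5: Two-sided p-value via normal approximation = 2*(1 - Phi(|z|)) = 0.780879.
Step 6: alpha = 0.05. fail to reject H0.

R = 7, z = -0.2782, p = 0.780879, fail to reject H0.


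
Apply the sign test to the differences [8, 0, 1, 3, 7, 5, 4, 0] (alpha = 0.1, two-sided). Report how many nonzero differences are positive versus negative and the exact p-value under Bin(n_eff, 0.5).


Step 1: Discard zero differences. Original n = 8; n_eff = number of nonzero differences = 6.
Nonzero differences (with sign): +8, +1, +3, +7, +5, +4
Step 2: Count signs: positive = 6, negative = 0.
Step 3: Under H0: P(positive) = 0.5, so the number of positives S ~ Bin(6, 0.5).
Step 4: Two-sided exact p-value = sum of Bin(6,0.5) probabilities at or below the observed probability = 0.031250.
Step 5: alpha = 0.1. reject H0.

n_eff = 6, pos = 6, neg = 0, p = 0.031250, reject H0.


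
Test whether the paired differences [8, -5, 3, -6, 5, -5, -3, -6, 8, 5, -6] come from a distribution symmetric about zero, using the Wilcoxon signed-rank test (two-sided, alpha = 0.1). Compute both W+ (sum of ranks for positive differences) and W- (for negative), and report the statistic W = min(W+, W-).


Step 1: Drop any zero differences (none here) and take |d_i|.
|d| = [8, 5, 3, 6, 5, 5, 3, 6, 8, 5, 6]
Step 2: Midrank |d_i| (ties get averaged ranks).
ranks: |8|->10.5, |5|->4.5, |3|->1.5, |6|->8, |5|->4.5, |5|->4.5, |3|->1.5, |6|->8, |8|->10.5, |5|->4.5, |6|->8
Step 3: Attach original signs; sum ranks with positive sign and with negative sign.
W+ = 10.5 + 1.5 + 4.5 + 10.5 + 4.5 = 31.5
W- = 4.5 + 8 + 4.5 + 1.5 + 8 + 8 = 34.5
(Check: W+ + W- = 66 should equal n(n+1)/2 = 66.)
Step 4: Test statistic W = min(W+, W-) = 31.5.
Step 5: Ties in |d|, so use the tie-corrected normal approximation.
        E[W] = n(n+1)/4 = 11*12/4 = 33.
        Tie groups: |d|=3 (t=2), |d|=5 (t=4), |d|=6 (t=3), |d|=8 (t=2); sum(t^3 - t) = 96.
        Var[W] = n(n+1)(2n+1)/24 - sum(t^3-t)/48 = 3036/24 - 96/48 = 124.5.
        z = (W - E[W]) / sqrt(Var[W]) = (31.5 - 33) / 11.1580 = -0.1344.
        Two-sided p = 2*Phi(z) = 0.893060.
Step 6: alpha = 0.1. fail to reject H0.

W+ = 31.5, W- = 34.5, W = min = 31.5, p = 0.893060, fail to reject H0.


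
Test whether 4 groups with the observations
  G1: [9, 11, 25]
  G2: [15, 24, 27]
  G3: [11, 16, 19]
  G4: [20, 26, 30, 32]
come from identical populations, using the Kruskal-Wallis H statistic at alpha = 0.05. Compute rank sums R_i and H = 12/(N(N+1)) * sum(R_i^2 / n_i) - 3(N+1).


Step 1: Combine all N = 13 observations and assign midranks.
sorted (value, group, rank): (9,G1,1), (11,G1,2.5), (11,G3,2.5), (15,G2,4), (16,G3,5), (19,G3,6), (20,G4,7), (24,G2,8), (25,G1,9), (26,G4,10), (27,G2,11), (30,G4,12), (32,G4,13)
Step 2: Sum ranks within each group.
R_1 = 12.5 (n_1 = 3)
R_2 = 23 (n_2 = 3)
R_3 = 13.5 (n_3 = 3)
R_4 = 42 (n_4 = 4)
Step 3: H = 12/(N(N+1)) * sum(R_i^2/n_i) - 3(N+1)
     = 12/(13*14) * (12.5^2/3 + 23^2/3 + 13.5^2/3 + 42^2/4) - 3*14
     = 0.065934 * 730.167 - 42
     = 6.142857.
Step 4: Ties present; correction factor C = 1 - 6/(13^3 - 13) = 0.997253. Corrected H = 6.142857 / 0.997253 = 6.159780.
Step 5: Under H0, H ~ chi^2(3); p-value = 0.104090.
Step 6: alpha = 0.05. fail to reject H0.

H = 6.1598, df = 3, p = 0.104090, fail to reject H0.


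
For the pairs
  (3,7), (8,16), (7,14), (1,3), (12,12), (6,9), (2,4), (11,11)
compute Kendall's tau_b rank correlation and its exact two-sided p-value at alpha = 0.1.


Step 1: Enumerate the 28 unordered pairs (i,j) with i<j and classify each by sign(x_j-x_i) * sign(y_j-y_i).
  (1,2):dx=+5,dy=+9->C; (1,3):dx=+4,dy=+7->C; (1,4):dx=-2,dy=-4->C; (1,5):dx=+9,dy=+5->C
  (1,6):dx=+3,dy=+2->C; (1,7):dx=-1,dy=-3->C; (1,8):dx=+8,dy=+4->C; (2,3):dx=-1,dy=-2->C
  (2,4):dx=-7,dy=-13->C; (2,5):dx=+4,dy=-4->D; (2,6):dx=-2,dy=-7->C; (2,7):dx=-6,dy=-12->C
  (2,8):dx=+3,dy=-5->D; (3,4):dx=-6,dy=-11->C; (3,5):dx=+5,dy=-2->D; (3,6):dx=-1,dy=-5->C
  (3,7):dx=-5,dy=-10->C; (3,8):dx=+4,dy=-3->D; (4,5):dx=+11,dy=+9->C; (4,6):dx=+5,dy=+6->C
  (4,7):dx=+1,dy=+1->C; (4,8):dx=+10,dy=+8->C; (5,6):dx=-6,dy=-3->C; (5,7):dx=-10,dy=-8->C
  (5,8):dx=-1,dy=-1->C; (6,7):dx=-4,dy=-5->C; (6,8):dx=+5,dy=+2->C; (7,8):dx=+9,dy=+7->C
Step 2: C = 24, D = 4, total pairs = 28.
Step 3: tau = (C - D)/(n(n-1)/2) = (24 - 4)/28 = 0.714286.
Step 4: Exact two-sided p-value (enumerate n! = 40320 permutations of y under H0): p = 0.014137.
Step 5: alpha = 0.1. reject H0.

tau_b = 0.7143 (C=24, D=4), p = 0.014137, reject H0.


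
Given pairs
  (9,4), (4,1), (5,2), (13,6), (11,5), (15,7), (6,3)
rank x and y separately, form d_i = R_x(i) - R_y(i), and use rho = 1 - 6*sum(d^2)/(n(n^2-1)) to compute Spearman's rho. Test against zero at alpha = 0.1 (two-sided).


Step 1: Rank x and y separately (midranks; no ties here).
rank(x): 9->4, 4->1, 5->2, 13->6, 11->5, 15->7, 6->3
rank(y): 4->4, 1->1, 2->2, 6->6, 5->5, 7->7, 3->3
Step 2: d_i = R_x(i) - R_y(i); compute d_i^2.
  (4-4)^2=0, (1-1)^2=0, (2-2)^2=0, (6-6)^2=0, (5-5)^2=0, (7-7)^2=0, (3-3)^2=0
sum(d^2) = 0.
Step 3: rho = 1 - 6*0 / (7*(7^2 - 1)) = 1 - 0/336 = 1.000000.
Step 5: Two-sided p-value from the t-distribution with 5 df = 0.000000.
Step 6: alpha = 0.1. reject H0.

rho = 1.0000, p = 0.000000, reject H0 at alpha = 0.1.


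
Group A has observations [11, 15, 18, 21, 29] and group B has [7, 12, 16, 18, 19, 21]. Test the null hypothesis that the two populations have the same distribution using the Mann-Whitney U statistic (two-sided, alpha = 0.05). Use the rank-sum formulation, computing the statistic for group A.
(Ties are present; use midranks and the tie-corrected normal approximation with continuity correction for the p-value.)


Step 1: Combine and sort all 11 observations; assign midranks.
sorted (value, group): (7,Y), (11,X), (12,Y), (15,X), (16,Y), (18,X), (18,Y), (19,Y), (21,X), (21,Y), (29,X)
ranks: 7->1, 11->2, 12->3, 15->4, 16->5, 18->6.5, 18->6.5, 19->8, 21->9.5, 21->9.5, 29->11
Step 2: Rank sum for X: R1 = 2 + 4 + 6.5 + 9.5 + 11 = 33.
Step 3: U_X = R1 - n1(n1+1)/2 = 33 - 5*6/2 = 33 - 15 = 18.
       U_Y = n1*n2 - U_X = 30 - 18 = 12.
Step 4: Ties are present, so use the tie-corrected normal approximation (with continuity correction) for the p-value.
Step 5: p-value = 0.646576; compare to alpha = 0.05. fail to reject H0.

U_X = 18, p = 0.646576, fail to reject H0 at alpha = 0.05.


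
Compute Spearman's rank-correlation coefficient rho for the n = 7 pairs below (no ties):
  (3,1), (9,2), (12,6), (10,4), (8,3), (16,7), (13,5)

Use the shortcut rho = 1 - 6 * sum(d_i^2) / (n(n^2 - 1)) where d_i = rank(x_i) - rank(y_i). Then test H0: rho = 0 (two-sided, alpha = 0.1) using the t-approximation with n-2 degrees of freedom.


Step 1: Rank x and y separately (midranks; no ties here).
rank(x): 3->1, 9->3, 12->5, 10->4, 8->2, 16->7, 13->6
rank(y): 1->1, 2->2, 6->6, 4->4, 3->3, 7->7, 5->5
Step 2: d_i = R_x(i) - R_y(i); compute d_i^2.
  (1-1)^2=0, (3-2)^2=1, (5-6)^2=1, (4-4)^2=0, (2-3)^2=1, (7-7)^2=0, (6-5)^2=1
sum(d^2) = 4.
Step 3: rho = 1 - 6*4 / (7*(7^2 - 1)) = 1 - 24/336 = 0.928571.
Step 4: Under H0, t = rho * sqrt((n-2)/(1-rho^2)) = 5.5943 ~ t(5).
Step 5: Two-sided p-value from the t-distribution with 5 df = 0.002519.
Step 6: alpha = 0.1. reject H0.

rho = 0.9286, p = 0.002519, reject H0 at alpha = 0.1.
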